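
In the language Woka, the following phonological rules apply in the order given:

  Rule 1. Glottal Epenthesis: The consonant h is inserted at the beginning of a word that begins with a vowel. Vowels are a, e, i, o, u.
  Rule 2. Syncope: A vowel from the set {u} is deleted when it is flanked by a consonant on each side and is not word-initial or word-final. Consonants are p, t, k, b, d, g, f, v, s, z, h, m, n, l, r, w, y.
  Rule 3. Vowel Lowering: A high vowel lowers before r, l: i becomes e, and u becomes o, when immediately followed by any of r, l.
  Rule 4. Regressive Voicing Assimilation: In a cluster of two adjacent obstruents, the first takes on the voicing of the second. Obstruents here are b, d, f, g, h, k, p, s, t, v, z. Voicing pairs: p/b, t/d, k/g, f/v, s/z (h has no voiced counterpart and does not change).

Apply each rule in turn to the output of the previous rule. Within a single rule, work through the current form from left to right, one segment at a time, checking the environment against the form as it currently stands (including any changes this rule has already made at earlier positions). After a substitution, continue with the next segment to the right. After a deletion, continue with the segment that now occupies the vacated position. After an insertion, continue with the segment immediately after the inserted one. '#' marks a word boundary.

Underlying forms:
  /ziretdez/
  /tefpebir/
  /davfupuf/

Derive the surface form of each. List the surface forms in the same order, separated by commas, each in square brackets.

/ziretdez/:
  Rule 1 Glottal Epenthesis: no change — [ziretdez]
  Rule 2 Syncope: no change — [ziretdez]
  Rule 3 Vowel Lowering: [ziretdez] → [zeretdez]
  Rule 4 Regressive Voicing Assimilation: [zeretdez] → [zereddez]
/tefpebir/:
  Rule 1 Glottal Epenthesis: no change — [tefpebir]
  Rule 2 Syncope: no change — [tefpebir]
  Rule 3 Vowel Lowering: [tefpebir] → [tefpeber]
  Rule 4 Regressive Voicing Assimilation: no change — [tefpeber]
/davfupuf/:
  Rule 1 Glottal Epenthesis: no change — [davfupuf]
  Rule 2 Syncope: [davfupuf] → [davfpf]
  Rule 3 Vowel Lowering: no change — [davfpf]
  Rule 4 Regressive Voicing Assimilation: [davfpf] → [daffpf]

[zereddez], [tefpeber], [daffpf]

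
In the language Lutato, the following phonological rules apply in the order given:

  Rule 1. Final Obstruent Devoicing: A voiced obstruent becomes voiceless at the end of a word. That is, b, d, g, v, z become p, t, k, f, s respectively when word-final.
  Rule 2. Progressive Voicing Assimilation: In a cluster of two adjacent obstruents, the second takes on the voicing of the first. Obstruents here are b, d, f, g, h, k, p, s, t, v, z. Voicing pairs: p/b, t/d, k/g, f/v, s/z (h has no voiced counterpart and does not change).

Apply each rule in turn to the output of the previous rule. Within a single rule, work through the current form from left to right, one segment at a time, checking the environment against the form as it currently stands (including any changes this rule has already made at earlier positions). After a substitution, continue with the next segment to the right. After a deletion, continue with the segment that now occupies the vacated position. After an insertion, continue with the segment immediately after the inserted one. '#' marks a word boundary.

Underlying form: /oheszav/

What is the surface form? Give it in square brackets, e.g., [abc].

Rule 1 Final Obstruent Devoicing: [oheszav] → [oheszaf]
Rule 2 Progressive Voicing Assimilation: [oheszaf] → [ohessaf]

[ohessaf]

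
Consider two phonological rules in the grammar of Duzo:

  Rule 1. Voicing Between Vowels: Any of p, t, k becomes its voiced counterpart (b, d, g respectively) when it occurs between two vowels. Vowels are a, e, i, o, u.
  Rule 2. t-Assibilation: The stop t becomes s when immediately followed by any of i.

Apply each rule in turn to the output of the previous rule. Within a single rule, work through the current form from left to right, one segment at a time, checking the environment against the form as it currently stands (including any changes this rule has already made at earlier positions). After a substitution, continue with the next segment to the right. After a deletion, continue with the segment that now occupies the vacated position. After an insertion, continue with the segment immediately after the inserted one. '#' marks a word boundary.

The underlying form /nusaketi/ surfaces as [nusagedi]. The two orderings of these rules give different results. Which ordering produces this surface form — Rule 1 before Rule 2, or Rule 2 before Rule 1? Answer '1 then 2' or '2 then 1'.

Order 1 then 2:
  1 Voicing Between Vowels: [nusaketi] → [nusagedi]
  2 t-Assibilation: no change — [nusagedi]
  result: [nusagedi]
Order 2 then 1:
  2 t-Assibilation: [nusaketi] → [nusakesi]
  1 Voicing Between Vowels: [nusakesi] → [nusagesi]
  result: [nusagesi]

1 then 2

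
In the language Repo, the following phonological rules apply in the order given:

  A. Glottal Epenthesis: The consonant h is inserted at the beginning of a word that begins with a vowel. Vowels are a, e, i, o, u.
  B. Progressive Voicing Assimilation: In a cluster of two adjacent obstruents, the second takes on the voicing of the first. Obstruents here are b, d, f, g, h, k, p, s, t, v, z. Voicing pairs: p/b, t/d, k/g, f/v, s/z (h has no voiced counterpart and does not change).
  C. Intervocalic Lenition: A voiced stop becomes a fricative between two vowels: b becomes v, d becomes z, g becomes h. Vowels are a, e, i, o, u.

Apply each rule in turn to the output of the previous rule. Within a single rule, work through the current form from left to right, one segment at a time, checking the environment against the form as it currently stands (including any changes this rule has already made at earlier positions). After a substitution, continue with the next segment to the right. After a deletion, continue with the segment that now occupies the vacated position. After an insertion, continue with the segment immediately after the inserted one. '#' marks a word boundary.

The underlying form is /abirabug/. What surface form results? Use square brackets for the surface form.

A Glottal Epenthesis: [abirabug] → [habirabug]
B Progressive Voicing Assimilation: no change — [habirabug]
C Intervocalic Lenition: [habirabug] → [haviravug]

[haviravug]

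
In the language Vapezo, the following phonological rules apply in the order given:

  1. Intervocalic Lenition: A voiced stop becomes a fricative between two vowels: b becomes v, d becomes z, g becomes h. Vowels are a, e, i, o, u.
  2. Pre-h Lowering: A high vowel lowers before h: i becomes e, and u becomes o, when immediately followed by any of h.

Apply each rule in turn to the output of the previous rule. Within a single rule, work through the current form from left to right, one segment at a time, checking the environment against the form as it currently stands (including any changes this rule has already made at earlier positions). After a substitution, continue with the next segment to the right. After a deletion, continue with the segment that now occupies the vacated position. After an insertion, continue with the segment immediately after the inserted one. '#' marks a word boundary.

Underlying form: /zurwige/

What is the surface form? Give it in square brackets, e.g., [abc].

1 Intervocalic Lenition: [zurwige] → [zurwihe]
2 Pre-h Lowering: [zurwihe] → [zurwehe]

[zurwehe]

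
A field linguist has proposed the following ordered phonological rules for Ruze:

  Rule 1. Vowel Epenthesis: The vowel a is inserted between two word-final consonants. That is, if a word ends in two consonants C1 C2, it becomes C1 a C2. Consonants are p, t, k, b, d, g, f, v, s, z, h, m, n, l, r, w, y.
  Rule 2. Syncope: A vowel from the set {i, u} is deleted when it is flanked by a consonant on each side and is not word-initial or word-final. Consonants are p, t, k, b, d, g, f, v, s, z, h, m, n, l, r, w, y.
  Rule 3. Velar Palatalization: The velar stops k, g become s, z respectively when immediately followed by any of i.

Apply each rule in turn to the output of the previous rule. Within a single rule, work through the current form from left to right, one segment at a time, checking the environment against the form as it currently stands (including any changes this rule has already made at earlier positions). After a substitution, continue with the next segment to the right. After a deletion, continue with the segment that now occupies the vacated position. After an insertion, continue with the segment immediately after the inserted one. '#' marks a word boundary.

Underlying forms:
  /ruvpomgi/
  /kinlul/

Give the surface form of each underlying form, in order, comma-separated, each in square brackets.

[rvpomzi], [knll]

/ruvpomgi/:
  Rule 1 Vowel Epenthesis: no change — [ruvpomgi]
  Rule 2 Syncope: [ruvpomgi] → [rvpomgi]
  Rule 3 Velar Palatalization: [rvpomgi] → [rvpomzi]
/kinlul/:
  Rule 1 Vowel Epenthesis: no change — [kinlul]
  Rule 2 Syncope: [kinlul] → [knll]
  Rule 3 Velar Palatalization: no change — [knll]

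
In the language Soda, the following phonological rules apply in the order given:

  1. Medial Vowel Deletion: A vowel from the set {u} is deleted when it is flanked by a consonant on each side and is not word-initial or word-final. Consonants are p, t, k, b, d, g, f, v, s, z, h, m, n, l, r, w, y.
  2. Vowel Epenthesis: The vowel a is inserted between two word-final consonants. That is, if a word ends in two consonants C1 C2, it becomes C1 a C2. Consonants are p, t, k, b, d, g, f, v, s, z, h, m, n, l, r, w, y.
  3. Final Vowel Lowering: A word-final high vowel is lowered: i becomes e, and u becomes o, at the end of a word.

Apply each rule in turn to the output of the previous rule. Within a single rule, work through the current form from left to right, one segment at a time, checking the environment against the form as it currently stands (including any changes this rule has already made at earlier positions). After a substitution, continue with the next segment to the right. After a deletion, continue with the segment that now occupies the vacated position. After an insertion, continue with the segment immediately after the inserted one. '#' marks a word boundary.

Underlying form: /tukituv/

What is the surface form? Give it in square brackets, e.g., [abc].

[tkitav]

1 Medial Vowel Deletion: [tukituv] → [tkitv]
2 Vowel Epenthesis: [tkitv] → [tkitav]
3 Final Vowel Lowering: no change — [tkitav]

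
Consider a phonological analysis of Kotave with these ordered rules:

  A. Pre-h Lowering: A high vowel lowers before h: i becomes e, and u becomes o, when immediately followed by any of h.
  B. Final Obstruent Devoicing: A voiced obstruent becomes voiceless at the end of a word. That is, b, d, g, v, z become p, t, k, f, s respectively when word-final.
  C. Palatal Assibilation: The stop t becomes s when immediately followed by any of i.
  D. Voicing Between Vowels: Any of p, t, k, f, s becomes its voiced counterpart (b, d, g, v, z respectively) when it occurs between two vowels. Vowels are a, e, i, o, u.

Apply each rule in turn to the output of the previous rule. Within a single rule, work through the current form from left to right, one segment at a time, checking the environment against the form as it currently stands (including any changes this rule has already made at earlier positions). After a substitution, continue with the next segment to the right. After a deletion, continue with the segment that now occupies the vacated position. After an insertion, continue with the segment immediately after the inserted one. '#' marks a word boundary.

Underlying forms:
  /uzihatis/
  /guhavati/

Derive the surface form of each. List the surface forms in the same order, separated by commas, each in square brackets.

/uzihatis/:
  A Pre-h Lowering: [uzihatis] → [uzehatis]
  B Final Obstruent Devoicing: no change — [uzehatis]
  C Palatal Assibilation: [uzehatis] → [uzehasis]
  D Voicing Between Vowels: [uzehasis] → [uzehazis]
/guhavati/:
  A Pre-h Lowering: [guhavati] → [gohavati]
  B Final Obstruent Devoicing: no change — [gohavati]
  C Palatal Assibilation: [gohavati] → [gohavasi]
  D Voicing Between Vowels: [gohavasi] → [gohavazi]

[uzehazis], [gohavazi]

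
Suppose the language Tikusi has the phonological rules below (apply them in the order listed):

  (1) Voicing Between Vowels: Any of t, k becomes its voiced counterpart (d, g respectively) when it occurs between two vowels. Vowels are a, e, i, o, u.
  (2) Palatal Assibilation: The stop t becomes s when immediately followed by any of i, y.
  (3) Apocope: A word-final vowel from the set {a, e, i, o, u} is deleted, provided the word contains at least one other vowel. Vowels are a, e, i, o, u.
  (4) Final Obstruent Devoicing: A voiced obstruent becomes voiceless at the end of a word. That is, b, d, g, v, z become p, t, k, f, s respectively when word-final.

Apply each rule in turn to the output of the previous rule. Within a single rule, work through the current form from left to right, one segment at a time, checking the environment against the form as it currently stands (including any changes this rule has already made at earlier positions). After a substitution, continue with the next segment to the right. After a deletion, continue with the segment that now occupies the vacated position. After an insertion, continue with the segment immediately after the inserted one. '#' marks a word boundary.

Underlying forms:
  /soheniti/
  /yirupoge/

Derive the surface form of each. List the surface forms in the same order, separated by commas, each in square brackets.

[sohenit], [yirupok]

/soheniti/:
  (1) Voicing Between Vowels: [soheniti] → [sohenidi]
  (2) Palatal Assibilation: no change — [sohenidi]
  (3) Apocope: [sohenidi] → [sohenid]
  (4) Final Obstruent Devoicing: [sohenid] → [sohenit]
/yirupoge/:
  (1) Voicing Between Vowels: no change — [yirupoge]
  (2) Palatal Assibilation: no change — [yirupoge]
  (3) Apocope: [yirupoge] → [yirupog]
  (4) Final Obstruent Devoicing: [yirupog] → [yirupok]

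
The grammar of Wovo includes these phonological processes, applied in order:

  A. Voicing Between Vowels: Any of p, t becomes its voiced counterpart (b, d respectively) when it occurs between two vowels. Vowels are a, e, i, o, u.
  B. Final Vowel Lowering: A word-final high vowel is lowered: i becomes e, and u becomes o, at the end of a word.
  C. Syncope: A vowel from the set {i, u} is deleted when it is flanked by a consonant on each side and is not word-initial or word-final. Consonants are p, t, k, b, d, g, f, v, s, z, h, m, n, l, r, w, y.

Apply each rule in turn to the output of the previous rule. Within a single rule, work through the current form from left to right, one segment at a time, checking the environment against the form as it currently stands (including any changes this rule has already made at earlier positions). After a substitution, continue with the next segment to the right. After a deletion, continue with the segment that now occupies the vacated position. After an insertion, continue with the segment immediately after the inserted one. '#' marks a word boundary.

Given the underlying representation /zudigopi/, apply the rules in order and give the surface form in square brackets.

[zdgobe]

A Voicing Between Vowels: [zudigopi] → [zudigobi]
B Final Vowel Lowering: [zudigobi] → [zudigobe]
C Syncope: [zudigobe] → [zdgobe]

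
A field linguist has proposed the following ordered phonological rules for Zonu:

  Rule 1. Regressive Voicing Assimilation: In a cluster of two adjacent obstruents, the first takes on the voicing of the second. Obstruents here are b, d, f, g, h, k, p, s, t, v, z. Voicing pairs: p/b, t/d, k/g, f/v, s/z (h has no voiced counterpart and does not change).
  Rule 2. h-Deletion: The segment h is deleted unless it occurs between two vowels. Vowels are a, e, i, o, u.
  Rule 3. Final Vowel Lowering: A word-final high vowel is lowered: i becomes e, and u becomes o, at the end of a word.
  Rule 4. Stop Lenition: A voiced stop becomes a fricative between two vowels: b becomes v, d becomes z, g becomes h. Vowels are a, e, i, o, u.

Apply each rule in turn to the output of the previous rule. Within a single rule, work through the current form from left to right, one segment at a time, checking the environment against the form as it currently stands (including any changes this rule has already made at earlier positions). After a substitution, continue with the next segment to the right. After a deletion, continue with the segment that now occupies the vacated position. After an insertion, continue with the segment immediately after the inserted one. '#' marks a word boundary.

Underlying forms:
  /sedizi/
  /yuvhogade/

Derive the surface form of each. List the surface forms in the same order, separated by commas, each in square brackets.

[sezize], [yufohaze]

/sedizi/:
  Rule 1 Regressive Voicing Assimilation: no change — [sedizi]
  Rule 2 h-Deletion: no change — [sedizi]
  Rule 3 Final Vowel Lowering: [sedizi] → [sedize]
  Rule 4 Stop Lenition: [sedize] → [sezize]
/yuvhogade/:
  Rule 1 Regressive Voicing Assimilation: [yuvhogade] → [yufhogade]
  Rule 2 h-Deletion: [yufhogade] → [yufogade]
  Rule 3 Final Vowel Lowering: no change — [yufogade]
  Rule 4 Stop Lenition: [yufogade] → [yufohaze]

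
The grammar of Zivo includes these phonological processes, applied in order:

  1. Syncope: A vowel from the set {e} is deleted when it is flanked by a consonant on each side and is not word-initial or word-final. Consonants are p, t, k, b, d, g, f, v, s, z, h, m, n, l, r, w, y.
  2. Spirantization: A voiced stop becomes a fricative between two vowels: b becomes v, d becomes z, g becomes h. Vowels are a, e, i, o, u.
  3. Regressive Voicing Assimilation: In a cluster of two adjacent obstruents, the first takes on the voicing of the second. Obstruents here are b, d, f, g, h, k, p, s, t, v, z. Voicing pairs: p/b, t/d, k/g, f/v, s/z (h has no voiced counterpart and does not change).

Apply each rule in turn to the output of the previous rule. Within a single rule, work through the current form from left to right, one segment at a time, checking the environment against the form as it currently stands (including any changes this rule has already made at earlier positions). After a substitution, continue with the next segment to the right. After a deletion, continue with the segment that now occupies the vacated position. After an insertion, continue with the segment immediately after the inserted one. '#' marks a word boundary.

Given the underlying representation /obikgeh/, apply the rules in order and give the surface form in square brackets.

[ovigkh]

1 Syncope: [obikgeh] → [obikgh]
2 Spirantization: [obikgh] → [ovikgh]
3 Regressive Voicing Assimilation: [ovikgh] → [ovigkh]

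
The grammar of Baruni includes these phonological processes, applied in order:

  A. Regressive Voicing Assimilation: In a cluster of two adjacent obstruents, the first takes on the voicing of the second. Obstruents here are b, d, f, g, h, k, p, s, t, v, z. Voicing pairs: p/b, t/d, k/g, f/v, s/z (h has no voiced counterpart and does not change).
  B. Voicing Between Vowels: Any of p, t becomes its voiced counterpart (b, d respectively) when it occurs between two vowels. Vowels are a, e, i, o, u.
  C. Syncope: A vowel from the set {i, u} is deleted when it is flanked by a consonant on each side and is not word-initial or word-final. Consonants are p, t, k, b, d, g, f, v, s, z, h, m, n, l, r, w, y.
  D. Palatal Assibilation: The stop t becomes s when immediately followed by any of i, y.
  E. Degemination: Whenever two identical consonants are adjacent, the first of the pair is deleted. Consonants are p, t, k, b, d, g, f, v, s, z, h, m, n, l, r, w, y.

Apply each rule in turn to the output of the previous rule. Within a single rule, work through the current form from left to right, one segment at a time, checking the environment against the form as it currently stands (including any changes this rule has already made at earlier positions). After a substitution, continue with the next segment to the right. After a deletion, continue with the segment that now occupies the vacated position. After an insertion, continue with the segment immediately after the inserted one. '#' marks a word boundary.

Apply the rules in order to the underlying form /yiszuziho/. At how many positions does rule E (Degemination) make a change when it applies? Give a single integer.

A Regressive Voicing Assimilation: [yiszuziho] → [yizzuziho]
B Voicing Between Vowels: no change — [yizzuziho]
C Syncope: [yizzuziho] → [yzzzho]
D Palatal Assibilation: no change — [yzzzho]
E Degemination: [yzzzho] → [yzho]
Rule E changed 2 position(s).

2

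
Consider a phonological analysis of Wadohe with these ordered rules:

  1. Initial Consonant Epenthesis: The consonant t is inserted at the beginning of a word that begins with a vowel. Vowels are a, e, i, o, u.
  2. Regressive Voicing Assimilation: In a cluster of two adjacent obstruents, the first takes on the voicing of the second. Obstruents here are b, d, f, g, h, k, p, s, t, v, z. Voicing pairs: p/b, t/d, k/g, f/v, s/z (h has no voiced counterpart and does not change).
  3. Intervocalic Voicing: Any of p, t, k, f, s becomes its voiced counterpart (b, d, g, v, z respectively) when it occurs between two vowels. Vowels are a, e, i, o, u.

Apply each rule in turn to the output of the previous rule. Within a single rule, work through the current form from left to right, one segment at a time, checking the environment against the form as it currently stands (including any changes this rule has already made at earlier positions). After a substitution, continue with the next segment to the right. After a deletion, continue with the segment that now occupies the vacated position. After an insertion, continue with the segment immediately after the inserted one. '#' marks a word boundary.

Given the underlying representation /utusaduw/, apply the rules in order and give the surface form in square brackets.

[tuduzaduw]

1 Initial Consonant Epenthesis: [utusaduw] → [tutusaduw]
2 Regressive Voicing Assimilation: no change — [tutusaduw]
3 Intervocalic Voicing: [tutusaduw] → [tuduzaduw]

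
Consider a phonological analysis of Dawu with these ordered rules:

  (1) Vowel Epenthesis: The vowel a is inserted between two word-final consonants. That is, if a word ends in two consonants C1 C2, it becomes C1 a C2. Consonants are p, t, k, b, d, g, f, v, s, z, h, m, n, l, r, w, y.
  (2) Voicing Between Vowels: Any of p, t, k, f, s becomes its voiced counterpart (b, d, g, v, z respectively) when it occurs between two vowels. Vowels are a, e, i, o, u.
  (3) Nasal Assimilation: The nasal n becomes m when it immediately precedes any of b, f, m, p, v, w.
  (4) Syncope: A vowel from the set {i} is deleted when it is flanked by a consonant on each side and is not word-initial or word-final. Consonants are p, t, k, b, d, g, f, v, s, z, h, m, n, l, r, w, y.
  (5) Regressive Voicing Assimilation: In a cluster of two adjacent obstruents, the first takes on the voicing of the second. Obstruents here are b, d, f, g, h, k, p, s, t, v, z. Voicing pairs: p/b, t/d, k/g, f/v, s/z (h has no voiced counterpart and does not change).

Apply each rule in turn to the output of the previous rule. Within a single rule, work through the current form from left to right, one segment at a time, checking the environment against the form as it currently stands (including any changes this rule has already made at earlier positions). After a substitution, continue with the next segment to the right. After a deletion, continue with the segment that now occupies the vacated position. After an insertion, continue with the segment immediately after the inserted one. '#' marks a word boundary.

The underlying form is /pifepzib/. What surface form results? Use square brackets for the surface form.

(1) Vowel Epenthesis: no change — [pifepzib]
(2) Voicing Between Vowels: [pifepzib] → [pivepzib]
(3) Nasal Assimilation: no change — [pivepzib]
(4) Syncope: [pivepzib] → [pvepzb]
(5) Regressive Voicing Assimilation: [pvepzb] → [bvebzb]

[bvebzb]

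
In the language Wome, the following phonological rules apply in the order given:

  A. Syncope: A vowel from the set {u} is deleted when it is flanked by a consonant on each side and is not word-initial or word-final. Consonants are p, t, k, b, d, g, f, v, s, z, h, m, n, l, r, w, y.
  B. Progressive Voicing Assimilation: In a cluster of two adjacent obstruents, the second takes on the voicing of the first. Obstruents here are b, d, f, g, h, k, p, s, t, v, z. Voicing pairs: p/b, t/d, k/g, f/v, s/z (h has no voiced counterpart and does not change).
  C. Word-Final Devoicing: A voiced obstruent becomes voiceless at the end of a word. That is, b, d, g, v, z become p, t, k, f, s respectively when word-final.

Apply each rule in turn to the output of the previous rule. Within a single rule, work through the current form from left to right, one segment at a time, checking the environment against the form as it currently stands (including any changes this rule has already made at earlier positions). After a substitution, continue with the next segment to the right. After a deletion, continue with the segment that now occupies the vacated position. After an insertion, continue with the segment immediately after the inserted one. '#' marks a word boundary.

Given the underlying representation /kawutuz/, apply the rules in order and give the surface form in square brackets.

[kawts]

A Syncope: [kawutuz] → [kawtz]
B Progressive Voicing Assimilation: [kawtz] → [kawts]
C Word-Final Devoicing: no change — [kawts]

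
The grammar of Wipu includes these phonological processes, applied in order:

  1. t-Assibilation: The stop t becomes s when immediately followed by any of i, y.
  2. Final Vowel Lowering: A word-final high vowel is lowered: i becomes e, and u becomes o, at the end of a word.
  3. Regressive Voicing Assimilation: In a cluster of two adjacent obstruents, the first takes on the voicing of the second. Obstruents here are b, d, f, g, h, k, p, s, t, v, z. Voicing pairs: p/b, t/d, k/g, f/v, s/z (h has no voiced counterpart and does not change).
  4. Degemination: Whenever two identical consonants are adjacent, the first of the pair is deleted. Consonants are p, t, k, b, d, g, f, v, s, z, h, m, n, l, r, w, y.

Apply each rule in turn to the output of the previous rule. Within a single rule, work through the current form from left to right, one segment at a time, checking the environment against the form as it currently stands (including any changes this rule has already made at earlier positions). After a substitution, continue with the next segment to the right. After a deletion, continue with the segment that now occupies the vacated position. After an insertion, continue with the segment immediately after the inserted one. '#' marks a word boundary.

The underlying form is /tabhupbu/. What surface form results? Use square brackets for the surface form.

[taphubo]

1 t-Assibilation: no change — [tabhupbu]
2 Final Vowel Lowering: [tabhupbu] → [tabhupbo]
3 Regressive Voicing Assimilation: [tabhupbo] → [taphubbo]
4 Degemination: [taphubbo] → [taphubo]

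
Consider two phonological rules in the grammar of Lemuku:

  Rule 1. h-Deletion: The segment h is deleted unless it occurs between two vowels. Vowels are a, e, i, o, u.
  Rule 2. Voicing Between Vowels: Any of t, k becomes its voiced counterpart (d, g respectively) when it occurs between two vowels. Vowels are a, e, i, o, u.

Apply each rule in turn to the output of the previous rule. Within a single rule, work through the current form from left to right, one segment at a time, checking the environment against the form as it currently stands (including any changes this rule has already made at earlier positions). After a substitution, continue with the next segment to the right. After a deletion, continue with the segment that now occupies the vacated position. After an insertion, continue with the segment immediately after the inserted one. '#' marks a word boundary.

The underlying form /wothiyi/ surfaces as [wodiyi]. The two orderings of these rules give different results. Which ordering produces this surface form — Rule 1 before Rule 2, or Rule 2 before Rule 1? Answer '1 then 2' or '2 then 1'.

1 then 2

Order 1 then 2:
  1 h-Deletion: [wothiyi] → [wotiyi]
  2 Voicing Between Vowels: [wotiyi] → [wodiyi]
  result: [wodiyi]
Order 2 then 1:
  2 Voicing Between Vowels: no change — [wothiyi]
  1 h-Deletion: [wothiyi] → [wotiyi]
  result: [wotiyi]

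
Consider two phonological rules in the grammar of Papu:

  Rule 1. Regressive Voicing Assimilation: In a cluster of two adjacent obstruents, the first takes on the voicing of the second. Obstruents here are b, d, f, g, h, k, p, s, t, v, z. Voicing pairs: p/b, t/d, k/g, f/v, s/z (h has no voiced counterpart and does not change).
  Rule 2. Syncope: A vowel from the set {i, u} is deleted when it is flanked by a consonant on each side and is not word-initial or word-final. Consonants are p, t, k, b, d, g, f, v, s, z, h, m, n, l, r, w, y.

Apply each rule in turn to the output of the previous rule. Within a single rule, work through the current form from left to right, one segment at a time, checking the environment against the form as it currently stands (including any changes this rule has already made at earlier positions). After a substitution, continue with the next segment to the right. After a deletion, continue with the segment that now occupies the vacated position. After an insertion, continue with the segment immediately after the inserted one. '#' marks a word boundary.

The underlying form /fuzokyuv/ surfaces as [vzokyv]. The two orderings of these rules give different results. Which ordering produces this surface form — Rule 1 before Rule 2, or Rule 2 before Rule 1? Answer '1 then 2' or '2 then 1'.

2 then 1

Order 1 then 2:
  1 Regressive Voicing Assimilation: no change — [fuzokyuv]
  2 Syncope: [fuzokyuv] → [fzokyv]
  result: [fzokyv]
Order 2 then 1:
  2 Syncope: [fuzokyuv] → [fzokyv]
  1 Regressive Voicing Assimilation: [fzokyv] → [vzokyv]
  result: [vzokyv]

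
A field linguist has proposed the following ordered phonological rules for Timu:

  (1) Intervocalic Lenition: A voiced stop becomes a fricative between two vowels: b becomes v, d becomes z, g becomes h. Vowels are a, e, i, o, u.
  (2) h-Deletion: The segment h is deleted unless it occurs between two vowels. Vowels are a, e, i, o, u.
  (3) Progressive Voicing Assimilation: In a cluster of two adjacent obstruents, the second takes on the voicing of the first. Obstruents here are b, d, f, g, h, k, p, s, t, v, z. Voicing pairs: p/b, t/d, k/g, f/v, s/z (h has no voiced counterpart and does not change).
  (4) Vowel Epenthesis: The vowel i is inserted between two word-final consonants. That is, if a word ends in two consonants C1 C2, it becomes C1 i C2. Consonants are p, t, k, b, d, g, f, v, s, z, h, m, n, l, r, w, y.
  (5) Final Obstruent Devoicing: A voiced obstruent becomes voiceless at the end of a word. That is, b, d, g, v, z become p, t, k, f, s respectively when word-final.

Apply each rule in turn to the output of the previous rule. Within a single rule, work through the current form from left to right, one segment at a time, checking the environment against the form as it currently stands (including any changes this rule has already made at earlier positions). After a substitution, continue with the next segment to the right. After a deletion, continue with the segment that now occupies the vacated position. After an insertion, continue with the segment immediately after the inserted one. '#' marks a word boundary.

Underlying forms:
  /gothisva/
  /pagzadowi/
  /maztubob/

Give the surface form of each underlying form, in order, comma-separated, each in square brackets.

/gothisva/:
  (1) Intervocalic Lenition: no change — [gothisva]
  (2) h-Deletion: [gothisva] → [gotisva]
  (3) Progressive Voicing Assimilation: [gotisva] → [gotisfa]
  (4) Vowel Epenthesis: no change — [gotisfa]
  (5) Final Obstruent Devoicing: no change — [gotisfa]
/pagzadowi/:
  (1) Intervocalic Lenition: [pagzadowi] → [pagzazowi]
  (2) h-Deletion: no change — [pagzazowi]
  (3) Progressive Voicing Assimilation: no change — [pagzazowi]
  (4) Vowel Epenthesis: no change — [pagzazowi]
  (5) Final Obstruent Devoicing: no change — [pagzazowi]
/maztubob/:
  (1) Intervocalic Lenition: [maztubob] → [maztuvob]
  (2) h-Deletion: no change — [maztuvob]
  (3) Progressive Voicing Assimilation: [maztuvob] → [mazduvob]
  (4) Vowel Epenthesis: no change — [mazduvob]
  (5) Final Obstruent Devoicing: [mazduvob] → [mazduvop]

[gotisfa], [pagzazowi], [mazduvop]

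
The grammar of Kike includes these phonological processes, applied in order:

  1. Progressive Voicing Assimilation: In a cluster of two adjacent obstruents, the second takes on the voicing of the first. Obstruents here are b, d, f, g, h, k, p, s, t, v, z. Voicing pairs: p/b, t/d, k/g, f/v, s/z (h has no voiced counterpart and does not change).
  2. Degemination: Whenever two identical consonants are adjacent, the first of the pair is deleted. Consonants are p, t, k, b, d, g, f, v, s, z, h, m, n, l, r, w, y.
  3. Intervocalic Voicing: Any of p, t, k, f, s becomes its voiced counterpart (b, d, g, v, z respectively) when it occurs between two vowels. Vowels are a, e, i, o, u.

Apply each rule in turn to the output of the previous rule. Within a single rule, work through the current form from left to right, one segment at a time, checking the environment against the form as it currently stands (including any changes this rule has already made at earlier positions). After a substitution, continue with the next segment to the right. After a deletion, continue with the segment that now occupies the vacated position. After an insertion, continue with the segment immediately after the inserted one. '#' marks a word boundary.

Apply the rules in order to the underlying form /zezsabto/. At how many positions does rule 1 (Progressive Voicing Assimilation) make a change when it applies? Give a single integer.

1 Progressive Voicing Assimilation: [zezsabto] → [zezzabdo]
2 Degemination: [zezzabdo] → [zezabdo]
3 Intervocalic Voicing: no change — [zezabdo]
Rule 1 changed 2 position(s).

2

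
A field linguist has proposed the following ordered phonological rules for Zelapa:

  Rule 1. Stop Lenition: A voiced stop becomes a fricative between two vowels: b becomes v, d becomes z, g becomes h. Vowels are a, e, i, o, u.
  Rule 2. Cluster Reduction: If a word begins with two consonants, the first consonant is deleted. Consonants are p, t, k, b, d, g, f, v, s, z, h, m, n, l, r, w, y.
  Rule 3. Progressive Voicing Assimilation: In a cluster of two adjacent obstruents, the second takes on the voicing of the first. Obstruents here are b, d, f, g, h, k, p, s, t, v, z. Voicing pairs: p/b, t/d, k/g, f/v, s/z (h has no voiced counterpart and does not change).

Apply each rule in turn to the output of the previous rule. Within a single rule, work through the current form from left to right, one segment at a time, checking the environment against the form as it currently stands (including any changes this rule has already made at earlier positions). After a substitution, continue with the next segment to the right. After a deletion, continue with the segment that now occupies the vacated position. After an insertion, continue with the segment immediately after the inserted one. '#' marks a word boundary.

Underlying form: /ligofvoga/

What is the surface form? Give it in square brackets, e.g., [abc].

Rule 1 Stop Lenition: [ligofvoga] → [lihofvoha]
Rule 2 Cluster Reduction: no change — [lihofvoha]
Rule 3 Progressive Voicing Assimilation: [lihofvoha] → [lihoffoha]

[lihoffoha]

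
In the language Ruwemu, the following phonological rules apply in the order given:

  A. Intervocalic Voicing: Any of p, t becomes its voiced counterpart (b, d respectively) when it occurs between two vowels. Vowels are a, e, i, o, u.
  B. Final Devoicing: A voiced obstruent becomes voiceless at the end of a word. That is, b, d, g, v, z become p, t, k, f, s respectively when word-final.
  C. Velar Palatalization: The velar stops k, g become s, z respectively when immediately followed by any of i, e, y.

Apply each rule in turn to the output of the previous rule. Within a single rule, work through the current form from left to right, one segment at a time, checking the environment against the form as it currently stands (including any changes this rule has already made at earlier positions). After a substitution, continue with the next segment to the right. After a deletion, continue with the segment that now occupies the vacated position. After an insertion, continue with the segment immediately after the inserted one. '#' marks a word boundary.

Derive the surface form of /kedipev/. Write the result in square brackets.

A Intervocalic Voicing: [kedipev] → [kedibev]
B Final Devoicing: [kedibev] → [kedibef]
C Velar Palatalization: [kedibef] → [sedibef]

[sedibef]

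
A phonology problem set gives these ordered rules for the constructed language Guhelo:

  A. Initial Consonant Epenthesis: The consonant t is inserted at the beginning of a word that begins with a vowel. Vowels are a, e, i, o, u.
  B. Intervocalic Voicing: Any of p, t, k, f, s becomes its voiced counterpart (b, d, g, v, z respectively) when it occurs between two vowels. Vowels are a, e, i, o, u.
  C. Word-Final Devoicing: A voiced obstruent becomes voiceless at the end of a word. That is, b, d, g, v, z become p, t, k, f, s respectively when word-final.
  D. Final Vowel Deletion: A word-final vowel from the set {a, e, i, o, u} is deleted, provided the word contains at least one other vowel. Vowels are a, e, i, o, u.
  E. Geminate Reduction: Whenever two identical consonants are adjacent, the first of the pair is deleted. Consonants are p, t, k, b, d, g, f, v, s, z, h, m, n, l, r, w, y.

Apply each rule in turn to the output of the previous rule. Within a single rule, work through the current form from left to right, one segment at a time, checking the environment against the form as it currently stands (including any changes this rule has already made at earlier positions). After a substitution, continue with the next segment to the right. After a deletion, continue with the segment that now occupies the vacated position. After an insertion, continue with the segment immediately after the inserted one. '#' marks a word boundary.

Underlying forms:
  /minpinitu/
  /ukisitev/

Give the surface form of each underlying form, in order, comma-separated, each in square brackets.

/minpinitu/:
  A Initial Consonant Epenthesis: no change — [minpinitu]
  B Intervocalic Voicing: [minpinitu] → [minpinidu]
  C Word-Final Devoicing: no change — [minpinidu]
  D Final Vowel Deletion: [minpinidu] → [minpinid]
  E Geminate Reduction: no change — [minpinid]
/ukisitev/:
  A Initial Consonant Epenthesis: [ukisitev] → [tukisitev]
  B Intervocalic Voicing: [tukisitev] → [tugizidev]
  C Word-Final Devoicing: [tugizidev] → [tugizidef]
  D Final Vowel Deletion: no change — [tugizidef]
  E Geminate Reduction: no change — [tugizidef]

[minpinid], [tugizidef]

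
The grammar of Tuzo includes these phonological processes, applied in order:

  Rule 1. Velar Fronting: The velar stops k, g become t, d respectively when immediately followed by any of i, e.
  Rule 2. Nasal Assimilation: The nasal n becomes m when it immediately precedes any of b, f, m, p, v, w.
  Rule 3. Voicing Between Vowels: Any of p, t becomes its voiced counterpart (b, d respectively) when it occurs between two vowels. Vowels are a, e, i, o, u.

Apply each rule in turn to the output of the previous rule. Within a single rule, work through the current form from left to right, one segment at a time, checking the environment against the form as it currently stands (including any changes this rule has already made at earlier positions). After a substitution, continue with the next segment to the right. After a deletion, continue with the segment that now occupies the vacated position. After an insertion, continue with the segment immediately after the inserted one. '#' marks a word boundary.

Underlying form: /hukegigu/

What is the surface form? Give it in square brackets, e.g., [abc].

Rule 1 Velar Fronting: [hukegigu] → [hutedigu]
Rule 2 Nasal Assimilation: no change — [hutedigu]
Rule 3 Voicing Between Vowels: [hutedigu] → [hudedigu]

[hudedigu]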